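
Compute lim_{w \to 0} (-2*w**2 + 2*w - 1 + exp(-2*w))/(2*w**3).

Direct substitution gives 0/0.
Apply L'Hôpital: lim (-4*w + 2 - 2*e^(-2*w))/(6*w^2), still 0/0.
Apply L'Hôpital: lim (-4 + 4*e^(-2*w))/(12*w), still 0/0.
After 3 applications of L'Hôpital's rule the quotient is (-8*e^(-2*w))/(12); substituting w = 0 gives -2/3.

-2/3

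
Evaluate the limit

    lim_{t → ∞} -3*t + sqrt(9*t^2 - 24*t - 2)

An ∞ − ∞ form. Rationalising with the conjugate, the difference becomes (-24t - 2) / (√(9*t^2 - 24*t - 2) + 3t).
For large t the denominator behaves like 2·3t, so the quotient tends to -24/6 = -4.

-4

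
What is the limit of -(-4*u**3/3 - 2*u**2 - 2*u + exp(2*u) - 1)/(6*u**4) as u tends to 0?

-1/9

Direct substitution gives 0/0.
Apply L'Hôpital: lim (-4*u^2 - 4*u + 2*e^(2*u) - 2)/(-24*u^3), still 0/0.
Apply L'Hôpital: lim (-8*u + 4*e^(2*u) - 4)/(-72*u^2), still 0/0.
Apply L'Hôpital: lim (8*e^(2*u) - 8)/(-144*u), still 0/0.
After 4 applications of L'Hôpital's rule the quotient is (16*e^(2*u))/(-144); substituting u = 0 gives -1/9.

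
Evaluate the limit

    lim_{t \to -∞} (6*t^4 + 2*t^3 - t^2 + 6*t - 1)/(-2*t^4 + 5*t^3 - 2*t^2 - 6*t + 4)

Numerator and denominator both have degree 4.
Dividing every term by t^4, all lower-order terms vanish and the limit is the ratio of leading coefficients, 6/(-2) = -3.

-3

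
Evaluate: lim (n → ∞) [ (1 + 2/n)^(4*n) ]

e^(8)

The base → 1 and the exponent → ∞: a 1^∞ form.
Take logarithms: (4n)·ln(1 + 2/n). Since ln(1+u) ~ u for small u, this behaves like (4n)·(2/n) → 8.
So the limit is e^(8).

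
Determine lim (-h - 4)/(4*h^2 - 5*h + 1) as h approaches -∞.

The denominator has degree 2 and the numerator degree 1. Dividing numerator and denominator by h^2 sends every term to 0 except the leading denominator term, so the limit is 0.

0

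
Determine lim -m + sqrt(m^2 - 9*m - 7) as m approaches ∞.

This has the form ∞ − ∞. Multiply and divide by the conjugate √(m^2 - 9*m - 7) + m.
That gives (-9m - 7) / (√(m^2 - 9*m - 7) + m).
Divide numerator and denominator by m: the limit is -9/(2·1) = -9/2.

-9/2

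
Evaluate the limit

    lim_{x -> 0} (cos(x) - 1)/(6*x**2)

-1/12

Direct substitution gives 0/0.
Apply L'Hôpital: lim (-sin(x))/(12*x), still 0/0.
After 2 applications of L'Hôpital's rule the quotient is (-cos(x))/(12); substituting x = 0 gives -1/12.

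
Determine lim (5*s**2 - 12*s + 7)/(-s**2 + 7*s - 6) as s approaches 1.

Since s = 1 makes numerator and denominator zero, (s - 1) divides both.
Cancelling it gives (5*s - 7)/(6 - s); now plug in s = 1 to get -2/5.

-2/5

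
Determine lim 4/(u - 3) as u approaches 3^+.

As u → 3⁺, (u - 3) → 0⁺, so (u - 3)^1 → 0⁺ and 4/(u - 3)^1 → ∞.

∞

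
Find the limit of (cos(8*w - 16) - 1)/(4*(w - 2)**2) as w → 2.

Direct substitution gives 0/0.
Apply L'Hôpital: lim (-8*sin(8*w - 16))/(8*w - 16), still 0/0.
After 2 applications of L'Hôpital's rule the quotient is (-64*cos(8*w - 16))/(8); substituting w = 2 gives -8.

-8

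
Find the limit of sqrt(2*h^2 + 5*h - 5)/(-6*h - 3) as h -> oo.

-√(2)/6

For large |h|, √(2*h^2 + 5*h - 5) ≈ √2·|h| and the denominator ≈ -6h.
Since h → +∞, |h| = h, giving √2/(-6) = -√(2)/6.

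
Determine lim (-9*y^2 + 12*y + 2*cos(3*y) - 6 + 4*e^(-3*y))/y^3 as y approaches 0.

-18

Substitution gives 0/0 (the numerator vanishes to order 3).
Expand each term to order y^3: the coefficient of y^3 in 2·cos(3y) is 0 and in 4·e^(-3y) is -18.
Lower-order terms cancel with the polynomial part, so the numerator is (-18)·y^3 + o(y^3), and the limit is (-18)/(1) = -18.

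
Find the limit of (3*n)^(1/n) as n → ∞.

Base → ∞ and exponent → 0: an ∞^0 form.
Take logs: (1/n)·ln(3·n^1) = (ln 3 + 1·ln n)/n → 0.
So the limit is e^0 = 1.

1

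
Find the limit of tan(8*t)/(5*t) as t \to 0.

8/5

Substitution gives 0/0.
Since tan(u)/u → 1 as u → 0, tan(8t)/(8t) → 1 and the limit is 8/5.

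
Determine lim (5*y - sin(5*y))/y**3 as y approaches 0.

Direct substitution gives 0/0.
Apply L'Hôpital: lim (5 - 5*cos(5*y))/(3*y^2), still 0/0.
Apply L'Hôpital: lim (25*sin(5*y))/(6*y), still 0/0.
After 3 applications of L'Hôpital's rule the quotient is (125*cos(5*y))/(6); substituting y = 0 gives 125/6.

125/6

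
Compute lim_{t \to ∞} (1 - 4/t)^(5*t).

e^(-20)

The base → 1 and the exponent → ∞: a 1^∞ form.
Take logarithms: (5t)·ln(1 - 4/t). Since ln(1+u) ~ u for small u, this behaves like (5t)·(-4/t) → -20.
So the limit is e^(-20).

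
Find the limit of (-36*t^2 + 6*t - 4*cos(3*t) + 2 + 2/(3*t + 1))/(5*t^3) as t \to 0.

-54/5

Substitution gives 0/0 (the numerator vanishes to order 3).
Expand each term to order t^3: the coefficient of t^3 in -4·cos(3t) is 0 and in 2·1/(1 + 3t) is -54.
Lower-order terms cancel with the polynomial part, so the numerator is (-54)·t^3 + o(t^3), and the limit is (-54)/(5) = -54/5.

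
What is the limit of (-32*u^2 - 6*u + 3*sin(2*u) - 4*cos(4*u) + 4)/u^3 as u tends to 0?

-4

Substitution gives 0/0 (the numerator vanishes to order 3).
Expand each term to order u^3: the coefficient of u^3 in 3·sin(2u) is -4 and in -4·cos(4u) is 0.
Lower-order terms cancel with the polynomial part, so the numerator is (-4)·u^3 + o(u^3), and the limit is (-4)/(1) = -4.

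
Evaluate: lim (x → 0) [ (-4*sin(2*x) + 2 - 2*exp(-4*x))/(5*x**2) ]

Substitution gives 0/0; apply L'Hôpital's rule 2 times.
After differentiating numerator and denominator 2 times the quotient is (16*sin(2*x) - 32*e^(-4*x))/(10); at x = 0 this is -16/5.

-16/5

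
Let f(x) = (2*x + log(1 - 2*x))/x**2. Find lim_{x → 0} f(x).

Direct substitution gives 0/0.
Apply L'Hôpital: lim (2 - 2/(1 - 2*x))/(2*x), still 0/0.
After 2 applications of L'Hôpital's rule the quotient is (-4/(1 - 2*x)^2)/(2); substituting x = 0 gives -2.

-2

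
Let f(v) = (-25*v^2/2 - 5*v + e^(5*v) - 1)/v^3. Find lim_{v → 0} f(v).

Direct substitution gives 0/0.
Apply L'Hôpital: lim (-25*v + 5*e^(5*v) - 5)/(3*v^2), still 0/0.
Apply L'Hôpital: lim (25*e^(5*v) - 25)/(6*v), still 0/0.
After 3 applications of L'Hôpital's rule the quotient is (125*e^(5*v))/(6); substituting v = 0 gives 125/6.

125/6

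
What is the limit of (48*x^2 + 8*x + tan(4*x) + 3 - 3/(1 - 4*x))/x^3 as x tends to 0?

Substitution gives 0/0; apply L'Hôpital's rule 3 times.
After differentiating numerator and denominator 3 times the quotient is (384*tan(4*x)^2/cos(4*x)^2 + 128/cos(4*x)^2 - 1152/(4*x - 1)^4)/(6); at x = 0 this is -512/3.

-512/3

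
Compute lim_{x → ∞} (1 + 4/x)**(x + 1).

Let L be the limit and take ln: ln L = lim (x + 1)·ln(1 + 4/x) = lim (x + 1)·(4/x + O(1/x²)) = 4.
Hence L = e^(4).

e^(4)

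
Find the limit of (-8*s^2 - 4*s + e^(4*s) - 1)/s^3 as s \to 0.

Direct substitution gives 0/0.
Apply L'Hôpital: lim (-16*s + 4*e^(4*s) - 4)/(3*s^2), still 0/0.
Apply L'Hôpital: lim (16*e^(4*s) - 16)/(6*s), still 0/0.
After 3 applications of L'Hôpital's rule the quotient is (64*e^(4*s))/(6); substituting s = 0 gives 32/3.

32/3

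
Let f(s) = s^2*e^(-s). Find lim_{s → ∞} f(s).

Write as s^2/e^{1s}, an ∞/∞ form.
Exponential growth dominates any polynomial, so repeated L'Hôpital (or the standard result) gives 0.

0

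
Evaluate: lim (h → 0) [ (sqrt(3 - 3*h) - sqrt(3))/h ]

-√(3)/2

Substitution gives 0/0. Multiply numerator and denominator by the conjugate √(3 - 3h) + √3.
The numerator becomes (3 - 3h) − 3 = -3h, so the expression simplifies to -3/(√(3 - 3h) + √3).
Letting h → 0 gives -3/(2√3) = -√(3)/2.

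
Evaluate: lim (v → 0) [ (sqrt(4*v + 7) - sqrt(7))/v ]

2*√(7)/7

Substitution gives 0/0. Multiply numerator and denominator by the conjugate √(7 + 4v) + √7.
The numerator becomes (7 + 4v) − 7 = 4v, so the expression simplifies to 4/(√(7 + 4v) + √7).
Letting v → 0 gives 4/(2√7) = 2*√(7)/7.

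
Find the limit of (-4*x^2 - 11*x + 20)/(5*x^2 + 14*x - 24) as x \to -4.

-21/26

At x = -4 both the top and bottom vanish — a removable singularity. Factoring out (x + 4) from each leaves (5 - 4*x)/(5*x - 6), which at x = -4 equals -21/26.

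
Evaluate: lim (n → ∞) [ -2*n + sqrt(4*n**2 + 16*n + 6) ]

An ∞ − ∞ form. Rationalising with the conjugate, the difference becomes (16n + 6) / (√(4*n^2 + 16*n + 6) + 2n).
For large n the denominator behaves like 2·2n, so the quotient tends to 16/4 = 4.

4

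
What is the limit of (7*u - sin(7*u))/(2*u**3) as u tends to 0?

343/12

Direct substitution gives 0/0.
Apply L'Hôpital: lim (7 - 7*cos(7*u))/(6*u^2), still 0/0.
Apply L'Hôpital: lim (49*sin(7*u))/(12*u), still 0/0.
After 3 applications of L'Hôpital's rule the quotient is (343*cos(7*u))/(12); substituting u = 0 gives 343/12.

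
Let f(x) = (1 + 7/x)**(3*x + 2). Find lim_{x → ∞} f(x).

Write it as [(1 + 7/x)^x]^(3) · (1 + 7/x)^(2). The bracketed term tends to e^(7) and the second factor to 1, so the limit is e^(21).

e^(21)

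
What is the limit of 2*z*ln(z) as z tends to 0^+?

This is a 0·(−∞) form. Rewrite as 2·ln(z) / z^(−1) and apply L'Hôpital:
the derivative quotient is 2·(1/z) / (−1·z^(−2)) = (-2/1)·z^1 → 0.

0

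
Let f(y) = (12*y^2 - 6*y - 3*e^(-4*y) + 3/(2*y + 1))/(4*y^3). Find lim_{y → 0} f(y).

2

Substitution gives 0/0 (the numerator vanishes to order 3).
Expand each term to order y^3: the coefficient of y^3 in 3·1/(1 + 2y) is -24 and in -3·e^(-4y) is 32.
Lower-order terms cancel with the polynomial part, so the numerator is (8)·y^3 + o(y^3), and the limit is (8)/(4) = 2.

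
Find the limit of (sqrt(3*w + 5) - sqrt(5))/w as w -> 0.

Substitution gives 0/0. Multiply numerator and denominator by the conjugate √(5 + 3w) + √5.
The numerator becomes (5 + 3w) − 5 = 3w, so the expression simplifies to 3/(√(5 + 3w) + √5).
Letting w → 0 gives 3/(2√5) = 3*√(5)/10.

3*√(5)/10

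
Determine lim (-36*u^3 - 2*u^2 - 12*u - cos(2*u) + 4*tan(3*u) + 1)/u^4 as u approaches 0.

-2/3

Substitution gives 0/0; apply L'Hôpital's rule 4 times.
After differentiating numerator and denominator 4 times the quotient is (-16*cos(2*u) + 7776*tan(3*u)^5 + 12960*tan(3*u)^3 + 5184*tan(3*u))/(24); at u = 0 this is -2/3.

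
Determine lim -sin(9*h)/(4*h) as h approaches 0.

Substitution gives 0/0.
Write it as (9/(-4))·sin(9h)/(9h); since sin(u)/u → 1, the limit is -9/4.

-9/4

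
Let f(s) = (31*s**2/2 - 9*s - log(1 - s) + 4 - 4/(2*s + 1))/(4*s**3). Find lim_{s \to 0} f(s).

97/12

Substitution gives 0/0; apply L'Hôpital's rule 3 times.
After differentiating numerator and denominator 3 times the quotient is (192/(2*s + 1)^4 - 2/(s - 1)^3)/(24); at s = 0 this is 97/12.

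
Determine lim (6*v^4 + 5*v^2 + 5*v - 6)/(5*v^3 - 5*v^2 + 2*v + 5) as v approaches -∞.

The numerator has higher degree (4 > 3); the quotient behaves like (6/(5))·v^1 for large |v|.
As v → −∞ this diverges to -∞.

-∞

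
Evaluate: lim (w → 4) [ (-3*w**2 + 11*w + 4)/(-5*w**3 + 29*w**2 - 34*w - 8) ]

13/42

At w = 4 both the top and bottom vanish — a removable singularity. Factoring out (w - 4) from each leaves (-3*w - 1)/(-5*w^2 + 9*w + 2), which at w = 4 equals 13/42.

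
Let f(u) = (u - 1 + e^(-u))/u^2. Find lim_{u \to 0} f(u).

1/2

Direct substitution gives 0/0.
Apply L'Hôpital: lim (1 - e^(-u))/(2*u), still 0/0.
After 2 applications of L'Hôpital's rule the quotient is (e^(-u))/(2); substituting u = 0 gives 1/2.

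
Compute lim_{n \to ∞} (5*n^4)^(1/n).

1

Base → ∞ and exponent → 0: an ∞^0 form.
Take logs: (1/n)·ln(5·n^4) = (ln 5 + 4·ln n)/n → 0.
So the limit is e^0 = 1.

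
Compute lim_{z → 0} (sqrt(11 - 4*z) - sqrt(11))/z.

Substitution gives 0/0. Multiply numerator and denominator by the conjugate √(11 - 4z) + √11.
The numerator becomes (11 - 4z) − 11 = -4z, so the expression simplifies to -4/(√(11 - 4z) + √11).
Letting z → 0 gives -4/(2√11) = -2*√(11)/11.

-2*√(11)/11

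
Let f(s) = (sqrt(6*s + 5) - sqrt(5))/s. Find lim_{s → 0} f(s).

Substitution gives 0/0. Multiply numerator and denominator by the conjugate √(5 + 6s) + √5.
The numerator becomes (5 + 6s) − 5 = 6s, so the expression simplifies to 6/(√(5 + 6s) + √5).
Letting s → 0 gives 6/(2√5) = 3*√(5)/5.

3*√(5)/5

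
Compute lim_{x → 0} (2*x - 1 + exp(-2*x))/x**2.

2

Direct substitution gives 0/0.
Apply L'Hôpital: lim (2 - 2*e^(-2*x))/(2*x), still 0/0.
After 2 applications of L'Hôpital's rule the quotient is (4*e^(-2*x))/(2); substituting x = 0 gives 2.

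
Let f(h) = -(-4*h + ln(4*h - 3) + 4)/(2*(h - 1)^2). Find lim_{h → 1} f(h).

4

Direct substitution gives 0/0.
Apply L'Hôpital: lim (-4 + 4/(4*h - 3))/(4 - 4*h), still 0/0.
After 2 applications of L'Hôpital's rule the quotient is (-16/(4*h - 3)^2)/(-4); substituting h = 1 gives 4.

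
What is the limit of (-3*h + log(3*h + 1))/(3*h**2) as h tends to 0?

-3/2

Direct substitution gives 0/0.
Apply L'Hôpital: lim (-3 + 3/(3*h + 1))/(6*h), still 0/0.
After 2 applications of L'Hôpital's rule the quotient is (-9/(3*h + 1)^2)/(6); substituting h = 0 gives -3/2.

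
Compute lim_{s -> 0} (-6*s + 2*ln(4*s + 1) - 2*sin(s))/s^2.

-16

Substitution gives 0/0 (the numerator vanishes to order 2).
Expand each term to order s^2: the coefficient of s^2 in -2·sin(s) is 0 and in 2·ln(1 + 4s) is -16.
Lower-order terms cancel with the polynomial part, so the numerator is (-16)·s^2 + o(s^2), and the limit is (-16)/(1) = -16.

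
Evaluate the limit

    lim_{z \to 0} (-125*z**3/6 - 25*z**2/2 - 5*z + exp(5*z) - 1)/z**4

Direct substitution gives 0/0.
Apply L'Hôpital: lim (-125*z^2/2 - 25*z + 5*e^(5*z) - 5)/(4*z^3), still 0/0.
Apply L'Hôpital: lim (-125*z + 25*e^(5*z) - 25)/(12*z^2), still 0/0.
Apply L'Hôpital: lim (125*e^(5*z) - 125)/(24*z), still 0/0.
After 4 applications of L'Hôpital's rule the quotient is (625*e^(5*z))/(24); substituting z = 0 gives 625/24.

625/24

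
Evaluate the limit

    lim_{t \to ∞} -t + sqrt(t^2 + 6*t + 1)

3

This has the form ∞ − ∞. Multiply and divide by the conjugate √(t^2 + 6*t + 1) + t.
That gives (6t + 1) / (√(t^2 + 6*t + 1) + t).
Divide numerator and denominator by t: the limit is 6/(2·1) = 3.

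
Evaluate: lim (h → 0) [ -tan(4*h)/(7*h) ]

-4/7

Substitution gives 0/0.
Since tan(u)/u → 1 as u → 0, tan(4h)/(4h) → 1 and the limit is 4/(-7) = -4/7.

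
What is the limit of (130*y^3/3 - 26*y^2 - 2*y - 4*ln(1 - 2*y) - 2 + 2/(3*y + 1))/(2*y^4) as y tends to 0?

Substitution gives 0/0; apply L'Hôpital's rule 4 times.
After differentiating numerator and denominator 4 times the quotient is (3888/(3*y + 1)^5 + 384/(2*y - 1)^4)/(48); at y = 0 this is 89.

89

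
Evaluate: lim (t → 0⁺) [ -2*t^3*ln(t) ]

This is a 0·(−∞) form. Rewrite as -2·ln(t) / t^(−3) and apply L'Hôpital:
the derivative quotient is -2·(1/t) / (−3·t^(−4)) = (2/3)·t^3 → 0.

0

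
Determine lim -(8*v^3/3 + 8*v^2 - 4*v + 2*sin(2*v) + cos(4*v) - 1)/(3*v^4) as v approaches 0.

-32/9

Substitution gives 0/0; apply L'Hôpital's rule 4 times.
After differentiating numerator and denominator 4 times the quotient is (32*sin(2*v) + 256*cos(4*v))/(-72); at v = 0 this is -32/9.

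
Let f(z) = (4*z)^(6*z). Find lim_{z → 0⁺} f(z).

1

Base → 0⁺ and exponent → 0⁺: a 0^0 form.
Take logs: 6z·ln(4z). This is 0·(−∞); rewriting as ln(4z)/(1/(6z)) and applying L'Hôpital gives 0.
Hence the limit is e^0 = 1.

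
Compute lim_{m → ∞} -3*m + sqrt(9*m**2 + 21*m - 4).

7/2

This has the form ∞ − ∞. Multiply and divide by the conjugate √(9*m^2 + 21*m - 4) + 3m.
That gives (21m - 4) / (√(9*m^2 + 21*m - 4) + 3m).
Divide numerator and denominator by m: the limit is 21/(2·3) = 7/2.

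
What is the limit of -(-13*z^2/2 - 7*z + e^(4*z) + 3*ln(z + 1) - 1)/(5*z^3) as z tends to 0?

Substitution gives 0/0; apply L'Hôpital's rule 3 times.
After differentiating numerator and denominator 3 times the quotient is (64*e^(4*z) + 6/(z + 1)^3)/(-30); at z = 0 this is -7/3.

-7/3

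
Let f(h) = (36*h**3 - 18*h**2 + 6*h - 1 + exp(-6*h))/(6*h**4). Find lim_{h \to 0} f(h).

9

Direct substitution gives 0/0.
Apply L'Hôpital: lim (108*h^2 - 36*h + 6 - 6*e^(-6*h))/(24*h^3), still 0/0.
Apply L'Hôpital: lim (216*h - 36 + 36*e^(-6*h))/(72*h^2), still 0/0.
Apply L'Hôpital: lim (216 - 216*e^(-6*h))/(144*h), still 0/0.
After 4 applications of L'Hôpital's rule the quotient is (1296*e^(-6*h))/(144); substituting h = 0 gives 9.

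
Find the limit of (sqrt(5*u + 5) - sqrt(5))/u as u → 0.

√(5)/2

Substitution gives 0/0. Multiply numerator and denominator by the conjugate √(5 + 5u) + √5.
The numerator becomes (5 + 5u) − 5 = 5u, so the expression simplifies to 5/(√(5 + 5u) + √5).
Letting u → 0 gives 5/(2√5) = √(5)/2.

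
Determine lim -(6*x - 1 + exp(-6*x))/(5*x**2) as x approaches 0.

-18/5

Direct substitution gives 0/0.
Apply L'Hôpital: lim (6 - 6*e^(-6*x))/(-10*x), still 0/0.
After 2 applications of L'Hôpital's rule the quotient is (36*e^(-6*x))/(-10); substituting x = 0 gives -18/5.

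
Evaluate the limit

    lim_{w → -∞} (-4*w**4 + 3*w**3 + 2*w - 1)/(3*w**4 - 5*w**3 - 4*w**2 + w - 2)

-4/3

Numerator and denominator both have degree 4.
Dividing every term by w^4, all lower-order terms vanish and the limit is the ratio of leading coefficients, -4/(3) = -4/3.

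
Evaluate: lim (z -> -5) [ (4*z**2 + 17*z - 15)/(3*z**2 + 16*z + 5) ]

23/14

Since z = -5 makes numerator and denominator zero, (z + 5) divides both.
Cancelling it gives (4*z - 3)/(3*z + 1); now plug in z = -5 to get 23/14.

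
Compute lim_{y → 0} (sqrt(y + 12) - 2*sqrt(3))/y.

√(3)/12

Substitution gives 0/0. Multiply numerator and denominator by the conjugate √(12 + y) + √12.
The numerator becomes (12 + y) − 12 = y, so the expression simplifies to 1/(√(12 + y) + √12).
Letting y → 0 gives 1/(2√12) = √(3)/12.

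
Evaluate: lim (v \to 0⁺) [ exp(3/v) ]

∞

As v → 0⁺, 3/(v) → +∞, so e^(3/(v)) → ∞.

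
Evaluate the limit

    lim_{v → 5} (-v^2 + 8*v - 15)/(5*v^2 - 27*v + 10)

Since v = 5 makes numerator and denominator zero, (v - 5) divides both.
Cancelling it gives (3 - v)/(5*v - 2); now plug in v = 5 to get -2/23.

-2/23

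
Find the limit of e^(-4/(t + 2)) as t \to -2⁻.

As t → -2⁻, -4/(t + 2) → +∞, so e^(-4/(t + 2)) → ∞.

∞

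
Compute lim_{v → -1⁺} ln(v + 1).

As v → -1⁺, v + 1 → 0⁺ and ln(v + 1) → −∞.
Multiplying by 1 gives -∞.

-∞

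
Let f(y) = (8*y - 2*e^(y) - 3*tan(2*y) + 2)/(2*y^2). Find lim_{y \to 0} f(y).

Substitution gives 0/0 (the numerator vanishes to order 2).
Expand each term to order y^2: the coefficient of y^2 in -2·e^(y) is -1 and in -3·tan(2y) is 0.
Lower-order terms cancel with the polynomial part, so the numerator is (-1)·y^2 + o(y^2), and the limit is (-1)/(2) = -1/2.

-1/2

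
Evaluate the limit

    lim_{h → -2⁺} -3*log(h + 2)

As h → -2⁺, h + 2 → 0⁺ and ln(h + 2) → −∞.
Multiplying by -3 gives ∞.

∞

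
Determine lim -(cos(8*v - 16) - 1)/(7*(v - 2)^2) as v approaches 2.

Direct substitution gives 0/0.
Apply L'Hôpital: lim (-8*sin(8*v - 16))/(28 - 14*v), still 0/0.
After 2 applications of L'Hôpital's rule the quotient is (-64*cos(8*v - 16))/(-14); substituting v = 2 gives 32/7.

32/7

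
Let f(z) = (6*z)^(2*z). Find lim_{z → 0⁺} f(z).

1

Base → 0⁺ and exponent → 0⁺: a 0^0 form.
Take logs: 2z·ln(6z). This is 0·(−∞); rewriting as ln(6z)/(1/(2z)) and applying L'Hôpital gives 0.
Hence the limit is e^0 = 1.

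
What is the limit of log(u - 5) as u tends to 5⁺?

As u → 5⁺, u - 5 → 0⁺ and ln(u - 5) → −∞.
Multiplying by 1 gives -∞.

-∞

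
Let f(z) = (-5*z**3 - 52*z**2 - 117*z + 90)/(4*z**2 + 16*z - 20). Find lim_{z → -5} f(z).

Direct substitution gives 0/0, so factor. Both numerator and denominator have (z + 5) as a factor.
After cancelling, the expression reduces to (-5*z^2 - 27*z + 18)/(4*z - 4).
Substituting z = -5 gives -7/6.

-7/6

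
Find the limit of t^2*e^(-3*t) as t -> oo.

0

Write as t^2/e^{3t}, an ∞/∞ form.
Exponential growth dominates any polynomial, so repeated L'Hôpital (or the standard result) gives 0.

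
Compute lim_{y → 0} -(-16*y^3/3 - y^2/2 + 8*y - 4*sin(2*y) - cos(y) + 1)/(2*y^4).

Substitution gives 0/0; apply L'Hôpital's rule 4 times.
After differentiating numerator and denominator 4 times the quotient is (-(128*sin(y) + 1)*cos(y))/(-48); at y = 0 this is 1/48.

1/48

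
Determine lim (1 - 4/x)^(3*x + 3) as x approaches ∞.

Write it as [(1 - 4/x)^x]^(3) · (1 - 4/x)^(3). The bracketed term tends to e^(-4) and the second factor to 1, so the limit is e^(-12).

e^(-12)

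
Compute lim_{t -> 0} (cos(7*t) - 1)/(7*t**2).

-7/2

Direct substitution gives 0/0.
Apply L'Hôpital: lim (-7*sin(7*t))/(14*t), still 0/0.
After 2 applications of L'Hôpital's rule the quotient is (-49*cos(7*t))/(14); substituting t = 0 gives -7/2.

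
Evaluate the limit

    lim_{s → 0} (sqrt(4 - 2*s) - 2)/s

-1/2

Substitution gives 0/0. Multiply numerator and denominator by the conjugate √(4 - 2s) + √4.
The numerator becomes (4 - 2s) − 4 = -2s, so the expression simplifies to -2/(√(4 - 2s) + √4).
Letting s → 0 gives -2/(2√4) = -1/2.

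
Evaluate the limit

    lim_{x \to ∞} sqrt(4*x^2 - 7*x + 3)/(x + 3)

2

For large |x|, √(4*x^2 - 7*x + 3) ≈ √4·|x| and the denominator ≈ x.
Since x → +∞, |x| = x, giving √4/(1) = 2.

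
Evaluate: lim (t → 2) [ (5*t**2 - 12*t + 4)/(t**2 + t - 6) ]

8/5

At t = 2 both the top and bottom vanish — a removable singularity. Factoring out (t - 2) from each leaves (5*t - 2)/(t + 3), which at t = 2 equals 8/5.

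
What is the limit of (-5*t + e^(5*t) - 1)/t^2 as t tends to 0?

25/2

Direct substitution gives 0/0.
Apply L'Hôpital: lim (5*e^(5*t) - 5)/(2*t), still 0/0.
After 2 applications of L'Hôpital's rule the quotient is (25*e^(5*t))/(2); substituting t = 0 gives 25/2.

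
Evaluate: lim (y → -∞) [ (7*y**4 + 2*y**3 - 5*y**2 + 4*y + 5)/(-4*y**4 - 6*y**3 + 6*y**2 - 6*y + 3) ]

-7/4

Numerator and denominator both have degree 4.
Dividing every term by y^4, all lower-order terms vanish and the limit is the ratio of leading coefficients, 7/(-4) = -7/4.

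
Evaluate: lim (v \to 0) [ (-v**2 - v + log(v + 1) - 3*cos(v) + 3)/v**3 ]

1/3

Substitution gives 0/0; apply L'Hôpital's rule 3 times.
After differentiating numerator and denominator 3 times the quotient is (-3*sin(v) + 2/(v + 1)^3)/(6); at v = 0 this is 1/3.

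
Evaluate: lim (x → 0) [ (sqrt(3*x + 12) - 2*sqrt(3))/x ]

Substitution gives 0/0. Multiply numerator and denominator by the conjugate √(12 + 3x) + √12.
The numerator becomes (12 + 3x) − 12 = 3x, so the expression simplifies to 3/(√(12 + 3x) + √12).
Letting x → 0 gives 3/(2√12) = √(3)/4.

√(3)/4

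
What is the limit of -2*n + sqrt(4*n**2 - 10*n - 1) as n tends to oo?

-5/2

This has the form ∞ − ∞. Multiply and divide by the conjugate √(4*n^2 - 10*n - 1) + 2n.
That gives (-10n - 1) / (√(4*n^2 - 10*n - 1) + 2n).
Divide numerator and denominator by n: the limit is -10/(2·2) = -5/2.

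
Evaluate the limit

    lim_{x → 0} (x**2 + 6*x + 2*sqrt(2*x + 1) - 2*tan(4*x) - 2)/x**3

-125/3

Substitution gives 0/0 (the numerator vanishes to order 3).
Expand each term to order x^3: the coefficient of x^3 in 2·√(1 + 2x) is 1 and in -2·tan(4x) is -128/3.
Lower-order terms cancel with the polynomial part, so the numerator is (-125/3)·x^3 + o(x^3), and the limit is (-125/3)/(1) = -125/3.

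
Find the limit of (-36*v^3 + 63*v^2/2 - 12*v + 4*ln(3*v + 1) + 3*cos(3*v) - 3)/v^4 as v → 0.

-567/8

Substitution gives 0/0 (the numerator vanishes to order 4).
Expand each term to order v^4: the coefficient of v^4 in 3·cos(3v) is 81/8 and in 4·ln(1 + 3v) is -81.
Lower-order terms cancel with the polynomial part, so the numerator is (-567/8)·v^4 + o(v^4), and the limit is (-567/8)/(1) = -567/8.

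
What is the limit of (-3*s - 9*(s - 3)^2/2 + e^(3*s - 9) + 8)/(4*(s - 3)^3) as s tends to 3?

Direct substitution gives 0/0.
Apply L'Hôpital: lim (-9*s + 3*e^(3*s - 9) + 24)/(12*(s - 3)^2), still 0/0.
Apply L'Hôpital: lim (9*e^(3*s - 9) - 9)/(24*s - 72), still 0/0.
After 3 applications of L'Hôpital's rule the quotient is (27*e^(3*s - 9))/(24); substituting s = 3 gives 9/8.

9/8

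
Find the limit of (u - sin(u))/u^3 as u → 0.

1/6

Direct substitution gives 0/0.
Apply L'Hôpital: lim (1 - cos(u))/(3*u^2), still 0/0.
Apply L'Hôpital: lim (sin(u))/(6*u), still 0/0.
After 3 applications of L'Hôpital's rule the quotient is (cos(u))/(6); substituting u = 0 gives 1/6.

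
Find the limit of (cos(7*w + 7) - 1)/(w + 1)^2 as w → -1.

Direct substitution gives 0/0.
Apply L'Hôpital: lim (-7*sin(7*w + 7))/(2*w + 2), still 0/0.
After 2 applications of L'Hôpital's rule the quotient is (-49*cos(7*w + 7))/(2); substituting w = -1 gives -49/2.

-49/2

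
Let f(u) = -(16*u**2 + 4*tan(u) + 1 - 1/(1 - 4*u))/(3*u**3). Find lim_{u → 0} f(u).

Substitution gives 0/0 (the numerator vanishes to order 3).
Expand each term to order u^3: the coefficient of u^3 in 4·tan(u) is 4/3 and in −1/(1 - 4u) is -64.
Lower-order terms cancel with the polynomial part, so the numerator is (-188/3)·u^3 + o(u^3), and the limit is (-188/3)/(-3) = 188/9.

188/9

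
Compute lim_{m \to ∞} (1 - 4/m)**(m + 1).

e^(-4)

Let L be the limit and take ln: ln L = lim (m + 1)·ln(1 - 4/m) = lim (m + 1)·(-4/m + O(1/m²)) = -4.
Hence L = e^(-4).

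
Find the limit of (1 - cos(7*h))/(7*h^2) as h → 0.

7/2

Substitution gives 0/0.
Use (1 − cos u)/u² → 1/2 with u = 7h: the limit is 7²/(2·7) = 7/2.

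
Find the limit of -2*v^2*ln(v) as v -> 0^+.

0

This is a 0·(−∞) form. Rewrite as -2·ln(v) / v^(−2) and apply L'Hôpital:
the derivative quotient is -2·(1/v) / (−2·v^(−3)) = (2/2)·v^2 → 0.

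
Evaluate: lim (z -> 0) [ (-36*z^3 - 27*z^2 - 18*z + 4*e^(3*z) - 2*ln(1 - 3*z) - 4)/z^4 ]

Substitution gives 0/0; apply L'Hôpital's rule 4 times.
After differentiating numerator and denominator 4 times the quotient is (324*e^(3*z) + 972/(3*z - 1)^4)/(24); at z = 0 this is 54.

54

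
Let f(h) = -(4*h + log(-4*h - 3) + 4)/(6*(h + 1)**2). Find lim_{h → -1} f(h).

4/3

Direct substitution gives 0/0.
Apply L'Hôpital: lim (4 - 4/(-4*h - 3))/(-12*h - 12), still 0/0.
After 2 applications of L'Hôpital's rule the quotient is (-16/(-4*h - 3)^2)/(-12); substituting h = -1 gives 4/3.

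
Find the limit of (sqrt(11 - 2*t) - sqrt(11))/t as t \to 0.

-√(11)/11

A 0/0 form; rationalise with √(11 - 2t) + √11. This collapses the numerator to -2t, leaving -2/(√(11 - 2t) + √11) → -2/(2√11) = -√(11)/11.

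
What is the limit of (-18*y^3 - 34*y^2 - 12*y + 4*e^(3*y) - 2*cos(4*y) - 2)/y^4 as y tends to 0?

-47/6

Substitution gives 0/0 (the numerator vanishes to order 4).
Expand each term to order y^4: the coefficient of y^4 in 4·e^(3y) is 27/2 and in -2·cos(4y) is -64/3.
Lower-order terms cancel with the polynomial part, so the numerator is (-47/6)·y^4 + o(y^4), and the limit is (-47/6)/(1) = -47/6.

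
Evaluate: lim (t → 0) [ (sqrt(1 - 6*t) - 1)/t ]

-3

A 0/0 form; rationalise with √(1 - 6t) + √1. This collapses the numerator to -6t, leaving -6/(√(1 - 6t) + √1) → -6/(2√1) = -3.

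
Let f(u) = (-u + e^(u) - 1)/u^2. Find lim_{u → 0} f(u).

Direct substitution gives 0/0.
Apply L'Hôpital: lim (e^(u) - 1)/(2*u), still 0/0.
After 2 applications of L'Hôpital's rule the quotient is (e^(u))/(2); substituting u = 0 gives 1/2.

1/2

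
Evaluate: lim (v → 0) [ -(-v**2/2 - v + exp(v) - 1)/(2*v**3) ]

Direct substitution gives 0/0.
Apply L'Hôpital: lim (-v + e^(v) - 1)/(-6*v^2), still 0/0.
Apply L'Hôpital: lim (e^(v) - 1)/(-12*v), still 0/0.
After 3 applications of L'Hôpital's rule the quotient is (e^(v))/(-12); substituting v = 0 gives -1/12.

-1/12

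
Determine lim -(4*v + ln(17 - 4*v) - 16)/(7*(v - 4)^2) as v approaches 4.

8/7

Direct substitution gives 0/0.
Apply L'Hôpital: lim (4 - 4/(17 - 4*v))/(56 - 14*v), still 0/0.
After 2 applications of L'Hôpital's rule the quotient is (-16/(17 - 4*v)^2)/(-14); substituting v = 4 gives 8/7.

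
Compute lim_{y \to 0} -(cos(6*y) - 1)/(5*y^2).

Direct substitution gives 0/0.
Apply L'Hôpital: lim (-6*sin(6*y))/(-10*y), still 0/0.
After 2 applications of L'Hôpital's rule the quotient is (-36*cos(6*y))/(-10); substituting y = 0 gives 18/5.

18/5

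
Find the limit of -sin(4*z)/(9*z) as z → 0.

Substitution gives 0/0.
Write it as (4/(-9))·sin(4z)/(4z); since sin(u)/u → 1, the limit is -4/9.

-4/9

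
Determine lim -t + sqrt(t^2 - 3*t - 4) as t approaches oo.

-3/2

An ∞ − ∞ form. Rationalising with the conjugate, the difference becomes (-3t - 4) / (√(t^2 - 3*t - 4) + t).
For large t the denominator behaves like 2·t, so the quotient tends to -3/2 = -3/2.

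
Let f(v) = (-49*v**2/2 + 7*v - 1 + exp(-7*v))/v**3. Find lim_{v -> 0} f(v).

-343/6

Direct substitution gives 0/0.
Apply L'Hôpital: lim (-49*v + 7 - 7*e^(-7*v))/(3*v^2), still 0/0.
Apply L'Hôpital: lim (-49 + 49*e^(-7*v))/(6*v), still 0/0.
After 3 applications of L'Hôpital's rule the quotient is (-343*e^(-7*v))/(6); substituting v = 0 gives -343/6.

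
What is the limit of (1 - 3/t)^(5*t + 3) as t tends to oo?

Write it as [(1 - 3/t)^t]^(5) · (1 - 3/t)^(3). The bracketed term tends to e^(-3) and the second factor to 1, so the limit is e^(-15).

e^(-15)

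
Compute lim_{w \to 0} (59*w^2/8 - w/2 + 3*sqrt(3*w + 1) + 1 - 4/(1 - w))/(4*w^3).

17/64

Substitution gives 0/0 (the numerator vanishes to order 3).
Expand each term to order w^3: the coefficient of w^3 in -4·1/(1 - w) is -4 and in 3·√(1 + 3w) is 81/16.
Lower-order terms cancel with the polynomial part, so the numerator is (17/16)·w^3 + o(w^3), and the limit is (17/16)/(4) = 17/64.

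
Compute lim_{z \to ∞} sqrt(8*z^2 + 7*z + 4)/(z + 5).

For large |z|, √(8*z^2 + 7*z + 4) ≈ √8·|z| and the denominator ≈ z.
Since z → +∞, |z| = z, giving √8/(1) = 2*√(2).

2*√(2)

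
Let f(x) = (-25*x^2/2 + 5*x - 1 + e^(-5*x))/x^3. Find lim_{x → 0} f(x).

Direct substitution gives 0/0.
Apply L'Hôpital: lim (-25*x + 5 - 5*e^(-5*x))/(3*x^2), still 0/0.
Apply L'Hôpital: lim (-25 + 25*e^(-5*x))/(6*x), still 0/0.
After 3 applications of L'Hôpital's rule the quotient is (-125*e^(-5*x))/(6); substituting x = 0 gives -125/6.

-125/6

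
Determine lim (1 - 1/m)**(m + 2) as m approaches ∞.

e^(-1)

The base → 1 and the exponent → ∞: a 1^∞ form.
Take logarithms: (m + 2)·ln(1 - 1/m). Since ln(1+u) ~ u for small u, this behaves like (m)·(-1/m) → -1.
So the limit is e^(-1).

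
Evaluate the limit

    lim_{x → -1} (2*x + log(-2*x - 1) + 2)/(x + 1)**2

Direct substitution gives 0/0.
Apply L'Hôpital: lim (2 - 2/(-2*x - 1))/(2*x + 2), still 0/0.
After 2 applications of L'Hôpital's rule the quotient is (-4/(-2*x - 1)^2)/(2); substituting x = -1 gives -2.

-2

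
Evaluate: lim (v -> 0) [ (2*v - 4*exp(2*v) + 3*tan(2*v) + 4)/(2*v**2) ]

-4

Substitution gives 0/0; apply L'Hôpital's rule 2 times.
After differentiating numerator and denominator 2 times the quotient is (-16*e^(2*v) + 24*sin(2*v)/cos(2*v)^3)/(4); at v = 0 this is -4.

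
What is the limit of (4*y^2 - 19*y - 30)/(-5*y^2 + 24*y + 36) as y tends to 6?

-29/36

Since y = 6 makes numerator and denominator zero, (y - 6) divides both.
Cancelling it gives (4*y + 5)/(-5*y - 6); now plug in y = 6 to get -29/36.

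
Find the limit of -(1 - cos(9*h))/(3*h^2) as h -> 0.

-27/2

Substitution gives 0/0.
Use (1 − cos u)/u² → 1/2 with u = 9h: the limit is 9²/(2·(-3)) = -27/2.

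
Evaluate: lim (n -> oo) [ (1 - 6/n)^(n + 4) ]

Write it as [(1 - 6/n)^n]^(1) · (1 - 6/n)^(4). The bracketed term tends to e^(-6) and the second factor to 1, so the limit is e^(-6).

e^(-6)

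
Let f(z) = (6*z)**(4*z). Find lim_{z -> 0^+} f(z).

Base → 0⁺ and exponent → 0⁺: a 0^0 form.
Take logs: 4z·ln(6z). This is 0·(−∞); rewriting as ln(6z)/(1/(4z)) and applying L'Hôpital gives 0.
Hence the limit is e^0 = 1.

1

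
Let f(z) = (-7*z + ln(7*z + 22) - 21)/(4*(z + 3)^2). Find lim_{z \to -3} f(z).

-49/8

Direct substitution gives 0/0.
Apply L'Hôpital: lim (-7 + 7/(7*z + 22))/(8*z + 24), still 0/0.
After 2 applications of L'Hôpital's rule the quotient is (-49/(7*z + 22)^2)/(8); substituting z = -3 gives -49/8.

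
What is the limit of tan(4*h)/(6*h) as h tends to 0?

2/3

Substitution gives 0/0.
Since tan(u)/u → 1 as u → 0, tan(4h)/(4h) → 1 and the limit is 4/6 = 2/3.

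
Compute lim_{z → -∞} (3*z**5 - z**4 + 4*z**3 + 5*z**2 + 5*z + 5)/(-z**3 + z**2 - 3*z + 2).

-∞

The numerator has higher degree (5 > 3); the quotient behaves like (3/(-1))·z^2 for large |z|.
As z → −∞ this diverges to -∞.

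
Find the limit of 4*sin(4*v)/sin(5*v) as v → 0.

Substitution gives 0/0.
Divide numerator and denominator by v: sin(4v)/v → 4 and sin(5v)/v → 5, so the limit is 4·4/5 = 16/5.

16/5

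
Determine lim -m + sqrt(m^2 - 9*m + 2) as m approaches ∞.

-9/2

This has the form ∞ − ∞. Multiply and divide by the conjugate √(m^2 - 9*m + 2) + m.
That gives (-9m + 2) / (√(m^2 - 9*m + 2) + m).
Divide numerator and denominator by m: the limit is -9/(2·1) = -9/2.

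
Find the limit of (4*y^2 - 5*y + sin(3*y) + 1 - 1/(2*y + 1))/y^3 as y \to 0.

7/2

Substitution gives 0/0 (the numerator vanishes to order 3).
Expand each term to order y^3: the coefficient of y^3 in −1/(1 + 2y) is 8 and in sin(3y) is -9/2.
Lower-order terms cancel with the polynomial part, so the numerator is (7/2)·y^3 + o(y^3), and the limit is (7/2)/(1) = 7/2.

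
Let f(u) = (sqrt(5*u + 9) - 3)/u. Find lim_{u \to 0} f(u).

5/6

A 0/0 form; rationalise with √(9 + 5u) + √9. This collapses the numerator to 5u, leaving 5/(√(9 + 5u) + √9) → 5/(2√9) = 5/6.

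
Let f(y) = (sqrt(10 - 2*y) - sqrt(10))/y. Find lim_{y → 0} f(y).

Substitution gives 0/0. Multiply numerator and denominator by the conjugate √(10 - 2y) + √10.
The numerator becomes (10 - 2y) − 10 = -2y, so the expression simplifies to -2/(√(10 - 2y) + √10).
Letting y → 0 gives -2/(2√10) = -√(10)/10.

-√(10)/10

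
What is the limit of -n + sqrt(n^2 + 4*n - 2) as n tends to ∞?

2

An ∞ − ∞ form. Rationalising with the conjugate, the difference becomes (4n - 2) / (√(n^2 + 4*n - 2) + n).
For large n the denominator behaves like 2·n, so the quotient tends to 4/2 = 2.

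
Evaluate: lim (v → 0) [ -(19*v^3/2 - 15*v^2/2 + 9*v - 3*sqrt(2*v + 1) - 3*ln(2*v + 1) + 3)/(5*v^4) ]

-111/40

Substitution gives 0/0; apply L'Hôpital's rule 4 times.
After differentiating numerator and denominator 4 times the quotient is (288/(2*v + 1)^4 + 45/(2*v + 1)^(7/2))/(-120); at v = 0 this is -111/40.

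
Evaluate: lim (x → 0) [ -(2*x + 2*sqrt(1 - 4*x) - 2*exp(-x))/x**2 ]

Substitution gives 0/0 (the numerator vanishes to order 2).
Expand each term to order x^2: the coefficient of x^2 in 2·√(1 - 4x) is -4 and in -2·e^(-x) is -1.
Lower-order terms cancel with the polynomial part, so the numerator is (-5)·x^2 + o(x^2), and the limit is (-5)/(-1) = 5.

5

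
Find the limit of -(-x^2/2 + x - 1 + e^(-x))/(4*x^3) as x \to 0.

1/24

Direct substitution gives 0/0.
Apply L'Hôpital: lim (-x + 1 - e^(-x))/(-12*x^2), still 0/0.
Apply L'Hôpital: lim (-1 + e^(-x))/(-24*x), still 0/0.
After 3 applications of L'Hôpital's rule the quotient is (-e^(-x))/(-24); substituting x = 0 gives 1/24.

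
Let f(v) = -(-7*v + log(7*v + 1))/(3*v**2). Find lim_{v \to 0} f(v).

Direct substitution gives 0/0.
Apply L'Hôpital: lim (-7 + 7/(7*v + 1))/(-6*v), still 0/0.
After 2 applications of L'Hôpital's rule the quotient is (-49/(7*v + 1)^2)/(-6); substituting v = 0 gives 49/6.

49/6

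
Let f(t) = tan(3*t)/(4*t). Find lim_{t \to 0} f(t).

Substitution gives 0/0.
Since tan(u)/u → 1 as u → 0, tan(3t)/(3t) → 1 and the limit is 3/4.

3/4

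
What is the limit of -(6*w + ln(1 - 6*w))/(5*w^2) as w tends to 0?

Direct substitution gives 0/0.
Apply L'Hôpital: lim (6 - 6/(1 - 6*w))/(-10*w), still 0/0.
After 2 applications of L'Hôpital's rule the quotient is (-36/(1 - 6*w)^2)/(-10); substituting w = 0 gives 18/5.

18/5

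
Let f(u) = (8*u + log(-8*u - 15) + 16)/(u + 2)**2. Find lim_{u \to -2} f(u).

-32

Direct substitution gives 0/0.
Apply L'Hôpital: lim (8 - 8/(-8*u - 15))/(2*u + 4), still 0/0.
After 2 applications of L'Hôpital's rule the quotient is (-64/(-8*u - 15)^2)/(2); substituting u = -2 gives -32.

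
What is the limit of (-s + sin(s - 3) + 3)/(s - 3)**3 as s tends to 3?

Direct substitution gives 0/0.
Apply L'Hôpital: lim (cos(s - 3) - 1)/(3*(s - 3)^2), still 0/0.
Apply L'Hôpital: lim (-sin(s - 3))/(6*s - 18), still 0/0.
After 3 applications of L'Hôpital's rule the quotient is (-cos(s - 3))/(6); substituting s = 3 gives -1/6.

-1/6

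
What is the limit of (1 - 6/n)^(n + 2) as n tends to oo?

Let L be the limit and take ln: ln L = lim (n + 2)·ln(1 - 6/n) = lim (n + 2)·(-6/n + O(1/n²)) = -6.
Hence L = e^(-6).

e^(-6)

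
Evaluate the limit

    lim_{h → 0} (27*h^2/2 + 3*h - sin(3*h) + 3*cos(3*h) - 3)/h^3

Substitution gives 0/0; apply L'Hôpital's rule 3 times.
After differentiating numerator and denominator 3 times the quotient is (81*sin(3*h) + 27*cos(3*h))/(6); at h = 0 this is 9/2.

9/2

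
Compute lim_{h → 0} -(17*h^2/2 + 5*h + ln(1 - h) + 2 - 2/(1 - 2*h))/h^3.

Substitution gives 0/0 (the numerator vanishes to order 3).
Expand each term to order h^3: the coefficient of h^3 in -2·1/(1 - 2h) is -16 and in ln(1 - h) is -1/3.
Lower-order terms cancel with the polynomial part, so the numerator is (-49/3)·h^3 + o(h^3), and the limit is (-49/3)/(-1) = 49/3.

49/3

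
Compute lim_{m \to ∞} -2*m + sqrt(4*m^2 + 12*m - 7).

3

An ∞ − ∞ form. Rationalising with the conjugate, the difference becomes (12m - 7) / (√(4*m^2 + 12*m - 7) + 2m).
For large m the denominator behaves like 2·2m, so the quotient tends to 12/4 = 3.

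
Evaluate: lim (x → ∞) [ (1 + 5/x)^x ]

e^(5)

The base → 1 and the exponent → ∞: a 1^∞ form.
Take logarithms: (x)·ln(1 + 5/x). Since ln(1+u) ~ u for small u, this behaves like (x)·(5/x) → 5.
So the limit is e^(5).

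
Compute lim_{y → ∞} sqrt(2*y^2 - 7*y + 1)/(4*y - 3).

For large |y|, √(2*y^2 - 7*y + 1) ≈ √2·|y| and the denominator ≈ 4y.
Since y → +∞, |y| = y, giving √2/(4) = √(2)/4.

√(2)/4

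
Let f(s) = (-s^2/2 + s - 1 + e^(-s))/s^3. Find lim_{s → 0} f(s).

-1/6

Direct substitution gives 0/0.
Apply L'Hôpital: lim (-s + 1 - e^(-s))/(3*s^2), still 0/0.
Apply L'Hôpital: lim (-1 + e^(-s))/(6*s), still 0/0.
After 3 applications of L'Hôpital's rule the quotient is (-e^(-s))/(6); substituting s = 0 gives -1/6.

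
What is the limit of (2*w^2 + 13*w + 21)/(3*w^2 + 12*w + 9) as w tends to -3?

-1/6

Direct substitution gives 0/0, so factor. Both numerator and denominator have (w + 3) as a factor.
After cancelling, the expression reduces to (2*w + 7)/(3*w + 3).
Substituting w = -3 gives -1/6.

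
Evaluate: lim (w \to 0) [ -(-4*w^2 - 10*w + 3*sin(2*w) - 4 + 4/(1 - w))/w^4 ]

Substitution gives 0/0; apply L'Hôpital's rule 4 times.
After differentiating numerator and denominator 4 times the quotient is (48*sin(2*w) - 96/(w - 1)^5)/(-24); at w = 0 this is -4.

-4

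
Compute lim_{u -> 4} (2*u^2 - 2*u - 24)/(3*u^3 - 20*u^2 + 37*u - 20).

2/3

At u = 4 both the top and bottom vanish — a removable singularity. Factoring out (u - 4) from each leaves (2*u + 6)/(3*u^2 - 8*u + 5), which at u = 4 equals 2/3.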